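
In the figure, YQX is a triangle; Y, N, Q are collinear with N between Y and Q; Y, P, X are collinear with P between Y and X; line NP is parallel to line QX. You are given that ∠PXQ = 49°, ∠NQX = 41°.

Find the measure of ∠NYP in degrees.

1. ∠QXY = 49°  [P on ray XY]
2. ∠XQY = 41°  [N on ray QY]
3. ∠QYX = 90°  [△YQX]
4. ∠NYP = 90°  [N on YQ, P on YX]

∠NYP = 90°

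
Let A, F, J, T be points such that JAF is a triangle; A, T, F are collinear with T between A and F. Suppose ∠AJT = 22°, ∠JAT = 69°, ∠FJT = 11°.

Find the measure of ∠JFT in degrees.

∠JFT = 78°

1. ∠ATJ = 89°  [△JAT]
2. ∠FTJ = 91°  [linear pair at T on AF]
3. ∠JFT = 78°  [△JTF]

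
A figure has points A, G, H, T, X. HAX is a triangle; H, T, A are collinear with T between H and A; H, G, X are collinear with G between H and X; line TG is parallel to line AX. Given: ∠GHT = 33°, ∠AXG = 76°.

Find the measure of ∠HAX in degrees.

∠HAX = 71°

1. ∠AHX = 33°  [T on HA, G on HX]
2. ∠AXH = 76°  [G on ray XH]
3. ∠HAX = 71°  [△HAX]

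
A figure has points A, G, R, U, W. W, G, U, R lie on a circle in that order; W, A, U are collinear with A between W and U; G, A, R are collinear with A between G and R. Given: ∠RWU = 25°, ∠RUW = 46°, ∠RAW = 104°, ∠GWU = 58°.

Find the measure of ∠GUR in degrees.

∠GUR = 97°

1. ∠RGU = 25°  [same arc UR]
2. ∠GRU = 58°  [same arc GU]
3. ∠GUR = 97°  [△GUR]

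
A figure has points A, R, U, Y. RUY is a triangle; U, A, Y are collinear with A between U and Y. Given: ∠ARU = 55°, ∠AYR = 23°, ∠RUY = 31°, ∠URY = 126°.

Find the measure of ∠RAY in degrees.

∠RAY = 86°

1. ∠AUR = 31°  [A on ray UY]
2. ∠RAU = 94°  [△RUA]
3. ∠RAY = 86°  [linear pair at A on UY]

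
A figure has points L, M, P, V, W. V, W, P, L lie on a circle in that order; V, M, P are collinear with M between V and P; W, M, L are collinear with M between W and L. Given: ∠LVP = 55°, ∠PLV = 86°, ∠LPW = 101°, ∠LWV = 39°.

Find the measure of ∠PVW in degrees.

∠PVW = 24°

1. ∠LWP = 55°  [same arc PL]
2. ∠PLW = 24°  [△WPL]
3. ∠PVW = 24°  [same arc WP]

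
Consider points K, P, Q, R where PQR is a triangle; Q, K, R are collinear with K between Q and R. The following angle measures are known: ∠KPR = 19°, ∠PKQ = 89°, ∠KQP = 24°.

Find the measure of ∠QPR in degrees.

1. ∠PKR = 91°  [linear pair at K on QR]
2. ∠PQR = 24°  [K on ray QR]
3. ∠KRP = 70°  [△PKR]
4. ∠PRQ = 70°  [K on ray RQ]
5. ∠QPR = 86°  [△PQR]

∠QPR = 86°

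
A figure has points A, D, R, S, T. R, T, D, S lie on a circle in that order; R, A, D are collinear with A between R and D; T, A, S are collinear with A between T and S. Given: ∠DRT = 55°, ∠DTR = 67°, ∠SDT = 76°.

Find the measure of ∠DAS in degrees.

∠DAS = 107°

1. ∠DST = 55°  [same arc TD]
2. ∠RDT = 58°  [△RTD]
3. ∠DTS = 49°  [△TDS]
4. ∠RST = 58°  [same arc RT]
5. ∠DRS = 49°  [same arc DS]
6. ∠RAS = 73°  [△RAS]
7. ∠DAS = 107°  [linear pair at A on RD]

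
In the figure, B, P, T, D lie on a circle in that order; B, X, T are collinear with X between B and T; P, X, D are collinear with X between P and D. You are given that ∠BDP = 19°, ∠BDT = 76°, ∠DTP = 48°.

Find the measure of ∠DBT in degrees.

∠DBT = 75°

1. ∠DBP = 132°  [cyclic BPTD, opposite ∠B+∠T]
2. ∠BPD = 29°  [△BPD]
3. ∠BTD = 29°  [same arc BD]
4. ∠DBT = 75°  [△BTD]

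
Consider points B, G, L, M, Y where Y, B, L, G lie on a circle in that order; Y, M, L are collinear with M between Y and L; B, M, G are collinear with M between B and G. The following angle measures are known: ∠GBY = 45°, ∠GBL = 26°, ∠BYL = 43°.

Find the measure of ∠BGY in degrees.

∠BGY = 66°

1. ∠GLY = 45°  [same arc YG]
2. ∠GYL = 26°  [same arc LG]
3. ∠BGL = 43°  [same arc BL]
4. ∠GML = 92°  [△LMG]
5. ∠GMY = 88°  [linear pair at M on YL]
6. ∠BGY = 66°  [△YMG]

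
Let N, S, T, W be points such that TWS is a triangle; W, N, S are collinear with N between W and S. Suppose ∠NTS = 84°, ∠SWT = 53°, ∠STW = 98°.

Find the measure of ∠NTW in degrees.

1. ∠TSW = 29°  [△TWS]
2. ∠NWT = 53°  [N on ray WS]
3. ∠NST = 29°  [N on ray SW]
4. ∠SNT = 67°  [△TNS]
5. ∠TNW = 113°  [linear pair at N on WS]
6. ∠NTW = 14°  [△TWN]

∠NTW = 14°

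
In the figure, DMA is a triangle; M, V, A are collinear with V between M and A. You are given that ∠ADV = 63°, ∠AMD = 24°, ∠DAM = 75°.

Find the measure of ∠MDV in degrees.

∠MDV = 18°

1. ∠DMV = 24°  [V on ray MA]
2. ∠DAV = 75°  [V on ray AM]
3. ∠AVD = 42°  [△DVA]
4. ∠DVM = 138°  [linear pair at V on MA]
5. ∠MDV = 18°  [△DMV]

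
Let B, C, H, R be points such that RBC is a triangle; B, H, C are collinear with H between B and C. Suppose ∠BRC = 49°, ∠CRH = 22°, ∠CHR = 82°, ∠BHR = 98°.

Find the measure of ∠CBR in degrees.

∠CBR = 55°

1. ∠HCR = 76°  [△RHC]
2. ∠BCR = 76°  [H on ray CB]
3. ∠CBR = 55°  [△RBC]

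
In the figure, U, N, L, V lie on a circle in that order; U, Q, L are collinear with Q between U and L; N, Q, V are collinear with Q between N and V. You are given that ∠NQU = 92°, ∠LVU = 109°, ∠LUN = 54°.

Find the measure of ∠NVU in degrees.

∠NVU = 55°

1. ∠LNU = 71°  [cyclic UNLV, opposite ∠N+∠V]
2. ∠NLU = 55°  [△UNL]
3. ∠NVU = 55°  [same arc UN]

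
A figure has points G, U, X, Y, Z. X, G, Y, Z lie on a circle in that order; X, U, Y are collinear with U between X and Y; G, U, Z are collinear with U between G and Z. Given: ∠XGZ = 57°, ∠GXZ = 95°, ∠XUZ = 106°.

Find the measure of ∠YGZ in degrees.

∠YGZ = 46°

1. ∠XYZ = 57°  [same arc XZ]
2. ∠GYZ = 85°  [cyclic XGYZ, opposite ∠X+∠Y]
3. ∠YUZ = 74°  [linear pair at U on XY]
4. ∠GZY = 49°  [△YUZ]
5. ∠YGZ = 46°  [△GYZ]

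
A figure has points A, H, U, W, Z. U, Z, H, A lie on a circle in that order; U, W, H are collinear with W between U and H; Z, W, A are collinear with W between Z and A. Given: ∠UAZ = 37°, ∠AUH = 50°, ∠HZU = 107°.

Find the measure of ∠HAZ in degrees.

1. ∠UHZ = 37°  [same arc UZ]
2. ∠HUZ = 36°  [△UZH]
3. ∠HAZ = 36°  [same arc ZH]

∠HAZ = 36°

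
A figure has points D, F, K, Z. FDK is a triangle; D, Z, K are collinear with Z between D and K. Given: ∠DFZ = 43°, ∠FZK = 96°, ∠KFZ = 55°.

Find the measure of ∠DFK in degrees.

1. ∠FKZ = 29°  [△FZK]
2. ∠DZF = 84°  [linear pair at Z on DK]
3. ∠DKF = 29°  [Z on ray KD]
4. ∠FDZ = 53°  [△FDZ]
5. ∠FDK = 53°  [Z on ray DK]
6. ∠DFK = 98°  [△FDK]

∠DFK = 98°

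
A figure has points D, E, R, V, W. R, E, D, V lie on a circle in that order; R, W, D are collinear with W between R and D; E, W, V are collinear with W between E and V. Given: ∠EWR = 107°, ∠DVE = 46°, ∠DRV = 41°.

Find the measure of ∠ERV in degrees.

1. ∠DWV = 107°  [vertical angles at W]
2. ∠DRE = 46°  [same arc ED]
3. ∠RWV = 73°  [linear pair at W on RD]
4. ∠REV = 27°  [△RWE]
5. ∠EVR = 66°  [△RWV]
6. ∠ERV = 87°  [△REV]

∠ERV = 87°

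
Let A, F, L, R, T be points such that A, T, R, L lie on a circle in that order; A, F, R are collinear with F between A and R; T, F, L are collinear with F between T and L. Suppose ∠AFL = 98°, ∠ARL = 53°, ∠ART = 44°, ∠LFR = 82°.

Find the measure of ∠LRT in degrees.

1. ∠RFT = 98°  [vertical angles at F]
2. ∠RLT = 45°  [△RFL]
3. ∠LTR = 38°  [△TFR]
4. ∠LRT = 97°  [△TRL]

∠LRT = 97°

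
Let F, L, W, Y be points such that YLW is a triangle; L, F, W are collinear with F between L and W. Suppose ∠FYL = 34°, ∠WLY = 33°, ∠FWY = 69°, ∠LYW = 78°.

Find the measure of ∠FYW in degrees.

∠FYW = 44°

1. ∠FLY = 33°  [F on ray LW]
2. ∠LFY = 113°  [△YLF]
3. ∠WFY = 67°  [linear pair at F on LW]
4. ∠FYW = 44°  [△YFW]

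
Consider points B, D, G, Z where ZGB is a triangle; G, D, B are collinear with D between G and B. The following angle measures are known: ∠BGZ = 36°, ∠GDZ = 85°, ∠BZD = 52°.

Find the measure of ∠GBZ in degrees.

∠GBZ = 33°

1. ∠BDZ = 95°  [linear pair at D on GB]
2. ∠DBZ = 33°  [△ZDB]
3. ∠GBZ = 33°  [D on ray BG]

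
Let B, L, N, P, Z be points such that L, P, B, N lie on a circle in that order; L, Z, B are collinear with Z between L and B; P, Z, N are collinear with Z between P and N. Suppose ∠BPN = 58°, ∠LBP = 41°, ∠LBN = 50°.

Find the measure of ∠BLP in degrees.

∠BLP = 31°

1. ∠BZP = 81°  [△PZB]
2. ∠LPN = 50°  [same arc LN]
3. ∠LZP = 99°  [linear pair at Z on LB]
4. ∠BLP = 31°  [△LZP]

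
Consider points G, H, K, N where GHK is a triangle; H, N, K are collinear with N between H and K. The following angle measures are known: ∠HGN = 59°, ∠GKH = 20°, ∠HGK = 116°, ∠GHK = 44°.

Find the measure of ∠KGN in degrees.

1. ∠GKN = 20°  [N on ray KH]
2. ∠GHN = 44°  [N on ray HK]
3. ∠GNH = 77°  [△GHN]
4. ∠GNK = 103°  [linear pair at N on HK]
5. ∠KGN = 57°  [△GNK]

∠KGN = 57°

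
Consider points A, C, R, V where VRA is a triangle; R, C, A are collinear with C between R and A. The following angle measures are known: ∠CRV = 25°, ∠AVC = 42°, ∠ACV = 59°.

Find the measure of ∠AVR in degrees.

1. ∠ARV = 25°  [C on ray RA]
2. ∠CAV = 79°  [△VCA]
3. ∠RAV = 79°  [C on ray AR]
4. ∠AVR = 76°  [△VRA]

∠AVR = 76°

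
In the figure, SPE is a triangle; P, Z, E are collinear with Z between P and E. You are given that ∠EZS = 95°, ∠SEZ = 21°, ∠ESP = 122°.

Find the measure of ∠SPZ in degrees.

1. ∠PES = 21°  [Z on ray EP]
2. ∠EPS = 37°  [△SPE]
3. ∠SPZ = 37°  [Z on ray PE]

∠SPZ = 37°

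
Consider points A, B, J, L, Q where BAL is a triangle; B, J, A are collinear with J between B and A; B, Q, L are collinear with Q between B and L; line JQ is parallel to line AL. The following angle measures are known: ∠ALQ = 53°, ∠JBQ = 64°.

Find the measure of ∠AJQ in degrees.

1. ∠ALB = 53°  [Q on ray LB]
2. ∠ABL = 64°  [J on BA, Q on BL]
3. ∠BAL = 63°  [△BAL]
4. ∠BJQ = 63°  [JQ∥AL, corresponding at J]
5. ∠AJQ = 117°  [linear pair at J on BA]

∠AJQ = 117°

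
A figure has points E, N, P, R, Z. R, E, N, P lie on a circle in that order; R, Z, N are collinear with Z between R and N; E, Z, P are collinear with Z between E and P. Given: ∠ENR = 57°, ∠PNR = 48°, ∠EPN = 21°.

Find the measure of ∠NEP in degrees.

∠NEP = 54°

1. ∠EPR = 57°  [same arc RE]
2. ∠PER = 48°  [same arc RP]
3. ∠ERP = 75°  [△REP]
4. ∠ENP = 105°  [cyclic RENP, opposite ∠R+∠N]
5. ∠NEP = 54°  [△ENP]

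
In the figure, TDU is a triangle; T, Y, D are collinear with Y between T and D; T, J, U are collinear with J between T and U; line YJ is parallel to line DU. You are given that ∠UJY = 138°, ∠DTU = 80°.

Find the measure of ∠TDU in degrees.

∠TDU = 58°

1. ∠TJY = 42°  [linear pair at J on TU]
2. ∠JTY = 80°  [Y on TD, J on TU]
3. ∠JYT = 58°  [△TYJ]
4. ∠TDU = 58°  [YJ∥DU, corresponding at Y]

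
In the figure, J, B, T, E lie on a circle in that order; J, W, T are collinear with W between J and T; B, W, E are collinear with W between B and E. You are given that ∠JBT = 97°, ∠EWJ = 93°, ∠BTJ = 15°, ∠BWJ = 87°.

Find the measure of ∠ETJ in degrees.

1. ∠BJT = 68°  [△JBT]
2. ∠EWT = 87°  [linear pair at W on JT]
3. ∠BET = 68°  [same arc BT]
4. ∠ETJ = 25°  [△TWE]

∠ETJ = 25°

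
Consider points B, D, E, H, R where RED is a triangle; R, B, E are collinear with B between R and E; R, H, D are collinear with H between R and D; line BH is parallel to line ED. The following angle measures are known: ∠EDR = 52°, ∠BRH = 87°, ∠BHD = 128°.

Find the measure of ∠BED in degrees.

∠BED = 41°

1. ∠BHR = 52°  [BH∥ED, corresponding at H]
2. ∠HBR = 41°  [△RBH]
3. ∠EBH = 139°  [linear pair at B on RE]
4. ∠BED = 41°  [BH∥ED, co-interior at E–B]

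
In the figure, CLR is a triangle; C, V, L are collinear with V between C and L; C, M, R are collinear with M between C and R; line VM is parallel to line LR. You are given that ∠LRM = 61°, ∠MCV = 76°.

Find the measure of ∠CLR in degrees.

∠CLR = 43°

1. ∠CRL = 61°  [M on ray RC]
2. ∠LCR = 76°  [V on CL, M on CR]
3. ∠CLR = 43°  [△CLR]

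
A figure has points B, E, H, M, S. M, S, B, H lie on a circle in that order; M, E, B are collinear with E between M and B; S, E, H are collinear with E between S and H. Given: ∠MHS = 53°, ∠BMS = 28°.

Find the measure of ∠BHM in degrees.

∠BHM = 81°

1. ∠MBS = 53°  [same arc MS]
2. ∠BSM = 99°  [△MSB]
3. ∠BHM = 81°  [cyclic MSBH, opposite ∠S+∠H]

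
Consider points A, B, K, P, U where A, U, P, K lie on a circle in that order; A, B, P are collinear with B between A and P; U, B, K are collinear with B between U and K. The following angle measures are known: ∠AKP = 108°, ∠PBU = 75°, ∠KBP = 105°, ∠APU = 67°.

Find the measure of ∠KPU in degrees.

∠KPU = 101°

1. ∠AUP = 72°  [cyclic AUPK, opposite ∠U+∠K]
2. ∠ABU = 105°  [linear pair at B on AP]
3. ∠AKU = 67°  [same arc AU]
4. ∠PAU = 41°  [△AUP]
5. ∠AUK = 34°  [△ABU]
6. ∠KAU = 79°  [△AUK]
7. ∠KPU = 101°  [cyclic AUPK, opposite ∠A+∠P]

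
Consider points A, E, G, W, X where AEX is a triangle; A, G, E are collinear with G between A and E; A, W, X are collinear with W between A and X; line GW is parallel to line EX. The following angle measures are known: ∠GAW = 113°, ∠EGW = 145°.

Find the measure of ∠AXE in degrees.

∠AXE = 32°

1. ∠AGW = 35°  [linear pair at G on AE]
2. ∠AWG = 32°  [△AGW]
3. ∠AXE = 32°  [GW∥EX, corresponding at W]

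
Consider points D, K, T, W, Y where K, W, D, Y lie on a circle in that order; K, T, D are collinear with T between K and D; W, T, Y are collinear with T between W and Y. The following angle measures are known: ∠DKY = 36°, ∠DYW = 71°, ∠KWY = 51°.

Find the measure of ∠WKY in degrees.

1. ∠DWY = 36°  [same arc DY]
2. ∠WDY = 73°  [△WDY]
3. ∠WKY = 107°  [cyclic KWDY, opposite ∠K+∠D]

∠WKY = 107°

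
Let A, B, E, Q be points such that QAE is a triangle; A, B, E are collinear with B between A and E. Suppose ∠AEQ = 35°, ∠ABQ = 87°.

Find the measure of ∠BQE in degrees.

1. ∠BEQ = 35°  [B on ray EA]
2. ∠EBQ = 93°  [linear pair at B on AE]
3. ∠BQE = 52°  [△QBE]

∠BQE = 52°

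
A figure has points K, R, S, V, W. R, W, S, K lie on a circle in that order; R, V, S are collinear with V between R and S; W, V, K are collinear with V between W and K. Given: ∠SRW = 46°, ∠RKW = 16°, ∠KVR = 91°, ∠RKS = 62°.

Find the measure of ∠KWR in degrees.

∠KWR = 45°

1. ∠KRS = 73°  [△RVK]
2. ∠KSR = 45°  [△RSK]
3. ∠KWR = 45°  [same arc RK]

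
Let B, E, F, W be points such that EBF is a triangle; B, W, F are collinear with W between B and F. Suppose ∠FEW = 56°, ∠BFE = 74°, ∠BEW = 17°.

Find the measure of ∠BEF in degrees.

1. ∠EFW = 74°  [W on ray FB]
2. ∠EWF = 50°  [△EWF]
3. ∠BWE = 130°  [linear pair at W on BF]
4. ∠EBW = 33°  [△EBW]
5. ∠EBF = 33°  [W on ray BF]
6. ∠BEF = 73°  [△EBF]

∠BEF = 73°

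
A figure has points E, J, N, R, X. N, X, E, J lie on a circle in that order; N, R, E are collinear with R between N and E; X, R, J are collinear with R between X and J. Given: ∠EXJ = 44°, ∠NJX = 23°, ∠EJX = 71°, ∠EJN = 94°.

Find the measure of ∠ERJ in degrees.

1. ∠ENJ = 44°  [same arc EJ]
2. ∠JRN = 113°  [△NRJ]
3. ∠ERJ = 67°  [linear pair at R on NE]

∠ERJ = 67°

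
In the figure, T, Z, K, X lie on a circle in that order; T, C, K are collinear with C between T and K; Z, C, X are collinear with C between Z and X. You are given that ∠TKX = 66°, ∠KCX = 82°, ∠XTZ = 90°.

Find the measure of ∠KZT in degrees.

1. ∠TZX = 66°  [same arc TX]
2. ∠TCZ = 82°  [vertical angles at C]
3. ∠TXZ = 24°  [△TZX]
4. ∠KTZ = 32°  [△TCZ]
5. ∠TKZ = 24°  [same arc TZ]
6. ∠KZT = 124°  [△TZK]

∠KZT = 124°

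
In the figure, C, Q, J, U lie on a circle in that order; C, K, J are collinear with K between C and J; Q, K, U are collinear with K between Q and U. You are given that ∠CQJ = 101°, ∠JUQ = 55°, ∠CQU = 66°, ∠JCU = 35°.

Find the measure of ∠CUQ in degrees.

1. ∠JCQ = 55°  [same arc QJ]
2. ∠CJQ = 24°  [△CQJ]
3. ∠CUQ = 24°  [same arc CQ]

∠CUQ = 24°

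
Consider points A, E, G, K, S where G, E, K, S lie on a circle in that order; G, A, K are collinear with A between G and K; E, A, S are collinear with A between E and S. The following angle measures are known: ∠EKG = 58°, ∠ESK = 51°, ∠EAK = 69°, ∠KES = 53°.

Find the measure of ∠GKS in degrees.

∠GKS = 18°

1. ∠EGK = 51°  [same arc EK]
2. ∠EAG = 111°  [linear pair at A on GK]
3. ∠GES = 18°  [△GAE]
4. ∠GKS = 18°  [same arc GS]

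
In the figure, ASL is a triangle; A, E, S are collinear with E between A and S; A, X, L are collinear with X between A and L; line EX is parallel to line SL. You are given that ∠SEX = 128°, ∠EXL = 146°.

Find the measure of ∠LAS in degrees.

∠LAS = 94°

1. ∠AEX = 52°  [linear pair at E on AS]
2. ∠AXE = 34°  [linear pair at X on AL]
3. ∠EAX = 94°  [△AEX]
4. ∠LAS = 94°  [E on AS, X on AL]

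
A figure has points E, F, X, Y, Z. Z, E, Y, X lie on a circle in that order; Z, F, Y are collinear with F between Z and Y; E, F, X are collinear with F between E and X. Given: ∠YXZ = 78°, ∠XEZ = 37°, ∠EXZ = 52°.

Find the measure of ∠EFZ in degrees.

1. ∠YEZ = 102°  [cyclic ZEYX, opposite ∠E+∠X]
2. ∠EYZ = 52°  [same arc ZE]
3. ∠EZY = 26°  [△ZEY]
4. ∠EFZ = 117°  [△ZFE]

∠EFZ = 117°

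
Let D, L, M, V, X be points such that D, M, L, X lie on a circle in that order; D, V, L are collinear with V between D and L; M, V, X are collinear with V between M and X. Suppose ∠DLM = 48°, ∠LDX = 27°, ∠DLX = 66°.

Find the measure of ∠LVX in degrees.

∠LVX = 75°

1. ∠DXM = 48°  [same arc DM]
2. ∠DVX = 105°  [△DVX]
3. ∠LVX = 75°  [linear pair at V on DL]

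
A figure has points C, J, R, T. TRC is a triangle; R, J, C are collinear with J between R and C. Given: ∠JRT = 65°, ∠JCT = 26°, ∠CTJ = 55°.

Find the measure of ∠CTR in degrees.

1. ∠CRT = 65°  [J on ray RC]
2. ∠RCT = 26°  [J on ray CR]
3. ∠CTR = 89°  [△TRC]

∠CTR = 89°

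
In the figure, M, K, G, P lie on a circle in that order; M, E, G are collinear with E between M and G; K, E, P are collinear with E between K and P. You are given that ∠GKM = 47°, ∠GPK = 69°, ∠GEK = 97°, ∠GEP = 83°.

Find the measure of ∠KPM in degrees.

1. ∠GPM = 133°  [cyclic MKGP, opposite ∠K+∠P]
2. ∠MGP = 28°  [△GEP]
3. ∠MEP = 97°  [vertical angles at E]
4. ∠GMP = 19°  [△MGP]
5. ∠KPM = 64°  [△MEP]

∠KPM = 64°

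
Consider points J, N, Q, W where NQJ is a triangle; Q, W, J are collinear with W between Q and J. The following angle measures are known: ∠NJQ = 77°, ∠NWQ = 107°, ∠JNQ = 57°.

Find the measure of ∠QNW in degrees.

∠QNW = 27°

1. ∠JQN = 46°  [△NQJ]
2. ∠NQW = 46°  [W on ray QJ]
3. ∠QNW = 27°  [△NQW]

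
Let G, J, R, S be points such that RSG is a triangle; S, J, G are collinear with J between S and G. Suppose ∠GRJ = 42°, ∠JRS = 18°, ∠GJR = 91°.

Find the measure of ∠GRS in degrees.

∠GRS = 60°

1. ∠JGR = 47°  [△RJG]
2. ∠RJS = 89°  [linear pair at J on SG]
3. ∠RGS = 47°  [J on ray GS]
4. ∠JSR = 73°  [△RSJ]
5. ∠GSR = 73°  [J on ray SG]
6. ∠GRS = 60°  [△RSG]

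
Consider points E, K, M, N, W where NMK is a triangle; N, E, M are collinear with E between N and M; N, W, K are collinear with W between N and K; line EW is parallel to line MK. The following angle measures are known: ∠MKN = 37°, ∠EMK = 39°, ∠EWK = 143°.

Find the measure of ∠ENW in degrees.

1. ∠KMN = 39°  [E on ray MN]
2. ∠KNM = 104°  [△NMK]
3. ∠ENW = 104°  [E on NM, W on NK]

∠ENW = 104°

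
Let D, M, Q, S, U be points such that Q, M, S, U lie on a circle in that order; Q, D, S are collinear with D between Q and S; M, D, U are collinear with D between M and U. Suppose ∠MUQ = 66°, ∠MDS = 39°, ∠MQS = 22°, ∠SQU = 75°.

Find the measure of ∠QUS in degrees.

1. ∠MSQ = 66°  [same arc QM]
2. ∠QMS = 92°  [△QMS]
3. ∠QUS = 88°  [cyclic QMSU, opposite ∠M+∠U]

∠QUS = 88°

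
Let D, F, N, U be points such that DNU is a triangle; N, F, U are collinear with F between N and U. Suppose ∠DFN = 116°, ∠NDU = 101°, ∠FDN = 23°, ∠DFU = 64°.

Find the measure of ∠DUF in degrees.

∠DUF = 38°

1. ∠DNF = 41°  [△DNF]
2. ∠DNU = 41°  [F on ray NU]
3. ∠DUN = 38°  [△DNU]
4. ∠DUF = 38°  [F on ray UN]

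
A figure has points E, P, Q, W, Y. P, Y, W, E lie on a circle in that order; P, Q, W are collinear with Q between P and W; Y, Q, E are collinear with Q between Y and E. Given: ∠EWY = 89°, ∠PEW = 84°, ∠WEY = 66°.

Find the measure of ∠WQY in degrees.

∠WQY = 137°

1. ∠EYW = 25°  [△YWE]
2. ∠PYW = 96°  [cyclic PYWE, opposite ∠Y+∠E]
3. ∠WPY = 66°  [same arc YW]
4. ∠PWY = 18°  [△PYW]
5. ∠WQY = 137°  [△YQW]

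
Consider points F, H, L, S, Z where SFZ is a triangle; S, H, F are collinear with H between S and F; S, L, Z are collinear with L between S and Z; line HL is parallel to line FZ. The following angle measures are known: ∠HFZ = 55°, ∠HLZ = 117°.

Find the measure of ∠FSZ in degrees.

∠FSZ = 62°

1. ∠SFZ = 55°  [H on ray FS]
2. ∠HLS = 63°  [linear pair at L on SZ]
3. ∠LHS = 55°  [HL∥FZ, corresponding at H]
4. ∠HSL = 62°  [△SHL]
5. ∠FSZ = 62°  [H on SF, L on SZ]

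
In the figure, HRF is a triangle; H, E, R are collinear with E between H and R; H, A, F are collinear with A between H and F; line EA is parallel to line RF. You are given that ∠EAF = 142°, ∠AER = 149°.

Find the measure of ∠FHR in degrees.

∠FHR = 111°

1. ∠EAH = 38°  [linear pair at A on HF]
2. ∠AEH = 31°  [linear pair at E on HR]
3. ∠AHE = 111°  [△HEA]
4. ∠FHR = 111°  [E on HR, A on HF]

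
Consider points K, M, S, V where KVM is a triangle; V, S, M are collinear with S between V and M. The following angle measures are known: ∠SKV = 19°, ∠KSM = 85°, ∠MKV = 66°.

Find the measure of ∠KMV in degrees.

∠KMV = 48°

1. ∠KSV = 95°  [linear pair at S on VM]
2. ∠KVS = 66°  [△KVS]
3. ∠KVM = 66°  [S on ray VM]
4. ∠KMV = 48°  [△KVM]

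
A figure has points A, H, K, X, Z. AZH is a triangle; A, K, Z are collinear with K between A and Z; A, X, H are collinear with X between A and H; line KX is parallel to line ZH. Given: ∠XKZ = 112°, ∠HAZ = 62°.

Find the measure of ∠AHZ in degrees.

1. ∠AKX = 68°  [linear pair at K on AZ]
2. ∠KAX = 62°  [K on AZ, X on AH]
3. ∠AXK = 50°  [△AKX]
4. ∠AHZ = 50°  [KX∥ZH, corresponding at X]

∠AHZ = 50°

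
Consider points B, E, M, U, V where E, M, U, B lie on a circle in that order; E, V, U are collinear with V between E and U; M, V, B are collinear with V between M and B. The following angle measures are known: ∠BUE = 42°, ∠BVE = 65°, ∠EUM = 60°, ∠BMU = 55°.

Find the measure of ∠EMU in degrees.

1. ∠BEU = 55°  [same arc UB]
2. ∠EBU = 83°  [△EUB]
3. ∠EMU = 97°  [cyclic EMUB, opposite ∠M+∠B]

∠EMU = 97°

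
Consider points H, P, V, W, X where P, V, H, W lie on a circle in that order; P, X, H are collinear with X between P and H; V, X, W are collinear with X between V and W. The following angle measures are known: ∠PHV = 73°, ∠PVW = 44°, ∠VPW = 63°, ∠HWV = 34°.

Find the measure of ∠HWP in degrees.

1. ∠HPV = 34°  [same arc VH]
2. ∠HVP = 73°  [△PVH]
3. ∠HWP = 107°  [cyclic PVHW, opposite ∠V+∠W]

∠HWP = 107°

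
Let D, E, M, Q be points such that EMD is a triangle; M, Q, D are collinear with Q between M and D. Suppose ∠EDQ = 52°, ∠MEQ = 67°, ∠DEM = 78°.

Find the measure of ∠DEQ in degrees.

∠DEQ = 11°

1. ∠EDM = 52°  [Q on ray DM]
2. ∠DME = 50°  [△EMD]
3. ∠EMQ = 50°  [Q on ray MD]
4. ∠EQM = 63°  [△EMQ]
5. ∠DQE = 117°  [linear pair at Q on MD]
6. ∠DEQ = 11°  [△EQD]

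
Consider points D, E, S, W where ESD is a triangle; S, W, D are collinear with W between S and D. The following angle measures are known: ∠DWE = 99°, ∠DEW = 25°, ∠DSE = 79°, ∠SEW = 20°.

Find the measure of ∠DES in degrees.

1. ∠EDW = 56°  [△EWD]
2. ∠EDS = 56°  [W on ray DS]
3. ∠DES = 45°  [△ESD]

∠DES = 45°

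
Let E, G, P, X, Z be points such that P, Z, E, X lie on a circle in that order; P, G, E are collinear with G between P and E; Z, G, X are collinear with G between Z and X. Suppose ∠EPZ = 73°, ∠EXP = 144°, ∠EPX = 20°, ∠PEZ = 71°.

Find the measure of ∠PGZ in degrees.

∠PGZ = 91°

1. ∠EZX = 20°  [same arc EX]
2. ∠EGZ = 89°  [△ZGE]
3. ∠PGZ = 91°  [linear pair at G on PE]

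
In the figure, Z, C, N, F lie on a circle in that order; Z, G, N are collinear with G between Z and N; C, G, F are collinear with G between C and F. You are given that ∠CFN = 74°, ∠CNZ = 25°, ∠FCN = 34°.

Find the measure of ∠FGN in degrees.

∠FGN = 59°

1. ∠CFZ = 25°  [same arc ZC]
2. ∠FZN = 34°  [same arc NF]
3. ∠FGZ = 121°  [△ZGF]
4. ∠FGN = 59°  [linear pair at G on ZN]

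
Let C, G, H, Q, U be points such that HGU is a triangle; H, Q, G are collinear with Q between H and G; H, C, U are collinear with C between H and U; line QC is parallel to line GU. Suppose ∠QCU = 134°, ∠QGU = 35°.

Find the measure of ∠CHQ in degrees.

1. ∠HCQ = 46°  [linear pair at C on HU]
2. ∠HGU = 35°  [Q on ray GH]
3. ∠GUH = 46°  [QC∥GU, corresponding at C]
4. ∠GHU = 99°  [△HGU]
5. ∠CHQ = 99°  [Q on HG, C on HU]

∠CHQ = 99°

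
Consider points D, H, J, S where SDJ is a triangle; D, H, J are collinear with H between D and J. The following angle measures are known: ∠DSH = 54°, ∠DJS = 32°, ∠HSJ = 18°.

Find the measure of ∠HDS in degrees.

∠HDS = 76°

1. ∠HJS = 32°  [H on ray JD]
2. ∠JHS = 130°  [△SHJ]
3. ∠DHS = 50°  [linear pair at H on DJ]
4. ∠HDS = 76°  [△SDH]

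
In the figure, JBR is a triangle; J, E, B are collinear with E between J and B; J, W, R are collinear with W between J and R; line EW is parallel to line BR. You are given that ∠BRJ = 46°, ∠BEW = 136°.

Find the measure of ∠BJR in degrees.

1. ∠EWJ = 46°  [EW∥BR, corresponding at W]
2. ∠JEW = 44°  [linear pair at E on JB]
3. ∠EJW = 90°  [△JEW]
4. ∠BJR = 90°  [E on JB, W on JR]

∠BJR = 90°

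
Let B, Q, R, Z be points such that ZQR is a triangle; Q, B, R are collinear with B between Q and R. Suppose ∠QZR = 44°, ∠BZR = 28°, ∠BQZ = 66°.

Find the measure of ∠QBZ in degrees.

1. ∠RQZ = 66°  [B on ray QR]
2. ∠QRZ = 70°  [△ZQR]
3. ∠BRZ = 70°  [B on ray RQ]
4. ∠RBZ = 82°  [△ZBR]
5. ∠QBZ = 98°  [linear pair at B on QR]

∠QBZ = 98°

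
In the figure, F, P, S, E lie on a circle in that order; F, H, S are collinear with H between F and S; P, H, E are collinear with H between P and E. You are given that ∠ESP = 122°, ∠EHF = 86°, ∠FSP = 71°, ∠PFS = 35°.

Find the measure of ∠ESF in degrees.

∠ESF = 51°

1. ∠EHS = 94°  [linear pair at H on FS]
2. ∠PES = 35°  [same arc PS]
3. ∠ESF = 51°  [△SHE]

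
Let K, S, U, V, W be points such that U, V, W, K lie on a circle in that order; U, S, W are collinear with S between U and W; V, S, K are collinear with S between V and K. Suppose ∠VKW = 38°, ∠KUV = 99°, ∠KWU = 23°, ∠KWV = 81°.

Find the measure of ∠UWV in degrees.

1. ∠KVU = 23°  [same arc UK]
2. ∠UKV = 58°  [△UVK]
3. ∠UWV = 58°  [same arc UV]

∠UWV = 58°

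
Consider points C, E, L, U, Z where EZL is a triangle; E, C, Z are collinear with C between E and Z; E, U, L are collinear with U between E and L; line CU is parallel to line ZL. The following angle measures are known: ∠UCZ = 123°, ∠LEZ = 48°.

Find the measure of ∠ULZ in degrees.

∠ULZ = 75°

1. ∠ECU = 57°  [linear pair at C on EZ]
2. ∠CEU = 48°  [C on EZ, U on EL]
3. ∠CUE = 75°  [△ECU]
4. ∠CUL = 105°  [linear pair at U on EL]
5. ∠ULZ = 75°  [CU∥ZL, co-interior at L–U]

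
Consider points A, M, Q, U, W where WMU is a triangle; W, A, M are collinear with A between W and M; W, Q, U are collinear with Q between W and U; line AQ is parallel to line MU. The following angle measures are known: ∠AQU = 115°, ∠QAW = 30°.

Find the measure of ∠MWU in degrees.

∠MWU = 85°

1. ∠AQW = 65°  [linear pair at Q on WU]
2. ∠AWQ = 85°  [△WAQ]
3. ∠MWU = 85°  [A on WM, Q on WU]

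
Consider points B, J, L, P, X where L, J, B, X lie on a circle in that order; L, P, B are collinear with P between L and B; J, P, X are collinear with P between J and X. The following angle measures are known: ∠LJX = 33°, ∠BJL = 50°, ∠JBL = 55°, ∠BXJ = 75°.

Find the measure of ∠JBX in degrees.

∠JBX = 88°

1. ∠JXL = 55°  [same arc LJ]
2. ∠JLX = 92°  [△LJX]
3. ∠JBX = 88°  [cyclic LJBX, opposite ∠L+∠B]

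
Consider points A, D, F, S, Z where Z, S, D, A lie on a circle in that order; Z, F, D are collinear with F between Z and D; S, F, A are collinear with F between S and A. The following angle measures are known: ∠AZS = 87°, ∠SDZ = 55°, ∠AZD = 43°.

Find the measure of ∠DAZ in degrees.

1. ∠ADS = 93°  [cyclic ZSDA, opposite ∠Z+∠D]
2. ∠SAZ = 55°  [same arc ZS]
3. ∠ASD = 43°  [same arc DA]
4. ∠AFZ = 82°  [△ZFA]
5. ∠DAS = 44°  [△SDA]
6. ∠AFD = 98°  [linear pair at F on ZD]
7. ∠ADZ = 38°  [△DFA]
8. ∠DAZ = 99°  [△ZDA]

∠DAZ = 99°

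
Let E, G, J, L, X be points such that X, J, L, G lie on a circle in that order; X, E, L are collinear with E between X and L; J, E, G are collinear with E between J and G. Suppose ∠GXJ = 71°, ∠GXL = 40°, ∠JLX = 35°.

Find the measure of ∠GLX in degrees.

1. ∠JGX = 35°  [same arc XJ]
2. ∠GJX = 74°  [△XJG]
3. ∠GLX = 74°  [same arc XG]

∠GLX = 74°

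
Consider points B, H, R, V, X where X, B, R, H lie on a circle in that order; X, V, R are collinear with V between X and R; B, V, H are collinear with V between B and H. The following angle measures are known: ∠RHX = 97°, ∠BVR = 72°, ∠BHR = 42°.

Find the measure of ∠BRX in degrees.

∠BRX = 55°

1. ∠RBX = 83°  [cyclic XBRH, opposite ∠B+∠H]
2. ∠BXR = 42°  [same arc BR]
3. ∠BRX = 55°  [△XBR]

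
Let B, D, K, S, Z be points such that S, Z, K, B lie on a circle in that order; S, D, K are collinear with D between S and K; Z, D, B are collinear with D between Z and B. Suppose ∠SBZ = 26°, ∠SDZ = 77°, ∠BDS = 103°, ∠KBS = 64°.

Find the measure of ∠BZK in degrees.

1. ∠SKZ = 26°  [same arc SZ]
2. ∠KDZ = 103°  [linear pair at D on SK]
3. ∠BZK = 51°  [△ZDK]

∠BZK = 51°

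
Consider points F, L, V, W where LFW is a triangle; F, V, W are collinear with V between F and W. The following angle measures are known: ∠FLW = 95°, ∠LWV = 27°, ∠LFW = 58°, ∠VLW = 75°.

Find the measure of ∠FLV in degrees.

∠FLV = 20°

1. ∠LVW = 78°  [△LVW]
2. ∠LFV = 58°  [V on ray FW]
3. ∠FVL = 102°  [linear pair at V on FW]
4. ∠FLV = 20°  [△LFV]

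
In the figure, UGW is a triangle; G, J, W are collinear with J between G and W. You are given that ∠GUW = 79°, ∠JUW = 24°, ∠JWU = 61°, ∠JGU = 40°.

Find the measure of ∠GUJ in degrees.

1. ∠UJW = 95°  [△UJW]
2. ∠GJU = 85°  [linear pair at J on GW]
3. ∠GUJ = 55°  [△UGJ]

∠GUJ = 55°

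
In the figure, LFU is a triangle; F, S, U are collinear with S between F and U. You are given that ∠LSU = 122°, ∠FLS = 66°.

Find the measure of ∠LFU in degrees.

∠LFU = 56°

1. ∠FSL = 58°  [linear pair at S on FU]
2. ∠LFS = 56°  [△LFS]
3. ∠LFU = 56°  [S on ray FU]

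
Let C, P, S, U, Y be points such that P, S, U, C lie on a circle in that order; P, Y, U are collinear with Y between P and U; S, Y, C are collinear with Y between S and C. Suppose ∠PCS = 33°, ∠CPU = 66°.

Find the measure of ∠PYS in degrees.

∠PYS = 99°

1. ∠PUS = 33°  [same arc PS]
2. ∠CSU = 66°  [same arc UC]
3. ∠SYU = 81°  [△SYU]
4. ∠PYS = 99°  [linear pair at Y on PU]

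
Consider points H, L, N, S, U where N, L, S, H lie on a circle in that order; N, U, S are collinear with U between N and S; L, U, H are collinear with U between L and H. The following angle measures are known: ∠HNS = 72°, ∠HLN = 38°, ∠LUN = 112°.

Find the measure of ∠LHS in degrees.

∠LHS = 30°

1. ∠HSN = 38°  [same arc NH]
2. ∠HUS = 112°  [vertical angles at U]
3. ∠LHS = 30°  [△SUH]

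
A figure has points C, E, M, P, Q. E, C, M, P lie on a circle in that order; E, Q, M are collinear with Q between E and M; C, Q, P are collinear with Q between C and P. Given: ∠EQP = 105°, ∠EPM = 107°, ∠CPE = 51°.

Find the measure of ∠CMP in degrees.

1. ∠CQM = 105°  [vertical angles at Q]
2. ∠MQP = 75°  [linear pair at Q on EM]
3. ∠MEP = 24°  [△EQP]
4. ∠EMP = 49°  [△EMP]
5. ∠CME = 51°  [same arc EC]
6. ∠MCP = 24°  [△CQM]
7. ∠CPM = 56°  [△MQP]
8. ∠CMP = 100°  [△CMP]

∠CMP = 100°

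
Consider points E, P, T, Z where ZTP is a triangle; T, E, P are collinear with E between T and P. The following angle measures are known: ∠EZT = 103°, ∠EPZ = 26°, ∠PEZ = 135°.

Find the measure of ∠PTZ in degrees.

∠PTZ = 32°

1. ∠TEZ = 45°  [linear pair at E on TP]
2. ∠ETZ = 32°  [△ZTE]
3. ∠PTZ = 32°  [E on ray TP]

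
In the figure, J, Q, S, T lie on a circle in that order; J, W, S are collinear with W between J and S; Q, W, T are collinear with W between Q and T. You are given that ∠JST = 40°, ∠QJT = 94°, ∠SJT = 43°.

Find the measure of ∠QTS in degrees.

1. ∠QST = 86°  [cyclic JQST, opposite ∠J+∠S]
2. ∠SQT = 43°  [same arc ST]
3. ∠QTS = 51°  [△QST]

∠QTS = 51°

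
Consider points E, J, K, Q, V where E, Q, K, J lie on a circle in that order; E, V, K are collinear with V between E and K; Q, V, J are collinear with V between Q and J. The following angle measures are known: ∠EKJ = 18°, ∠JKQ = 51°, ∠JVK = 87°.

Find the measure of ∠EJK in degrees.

∠EJK = 108°

1. ∠KJQ = 75°  [△KVJ]
2. ∠JQK = 54°  [△QKJ]
3. ∠JEK = 54°  [same arc KJ]
4. ∠EJK = 108°  [△EKJ]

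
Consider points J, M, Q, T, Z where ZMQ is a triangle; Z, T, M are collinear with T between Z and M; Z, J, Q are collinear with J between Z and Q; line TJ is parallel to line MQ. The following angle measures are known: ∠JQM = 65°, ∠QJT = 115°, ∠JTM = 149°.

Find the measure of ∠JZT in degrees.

∠JZT = 84°

1. ∠TJZ = 65°  [linear pair at J on ZQ]
2. ∠JTZ = 31°  [linear pair at T on ZM]
3. ∠JZT = 84°  [△ZTJ]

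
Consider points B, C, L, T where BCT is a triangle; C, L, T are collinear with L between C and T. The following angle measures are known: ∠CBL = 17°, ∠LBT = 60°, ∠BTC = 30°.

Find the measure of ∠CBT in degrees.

∠CBT = 77°

1. ∠BTL = 30°  [L on ray TC]
2. ∠BLT = 90°  [△BLT]
3. ∠BLC = 90°  [linear pair at L on CT]
4. ∠BCL = 73°  [△BCL]
5. ∠BCT = 73°  [L on ray CT]
6. ∠CBT = 77°  [△BCT]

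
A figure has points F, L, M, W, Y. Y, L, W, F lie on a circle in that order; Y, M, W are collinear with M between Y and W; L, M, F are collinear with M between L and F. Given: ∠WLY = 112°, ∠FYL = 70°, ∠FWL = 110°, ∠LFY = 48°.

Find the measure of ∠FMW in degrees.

∠FMW = 98°

1. ∠FLY = 62°  [△YLF]
2. ∠LWY = 48°  [same arc YL]
3. ∠FWY = 62°  [same arc YF]
4. ∠LYW = 20°  [△YLW]
5. ∠LFW = 20°  [same arc LW]
6. ∠FMW = 98°  [△WMF]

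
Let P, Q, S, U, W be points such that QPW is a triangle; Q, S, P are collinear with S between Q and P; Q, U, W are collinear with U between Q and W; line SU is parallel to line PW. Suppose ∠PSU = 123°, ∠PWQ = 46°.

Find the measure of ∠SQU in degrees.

∠SQU = 77°

1. ∠QSU = 57°  [linear pair at S on QP]
2. ∠QUS = 46°  [SU∥PW, corresponding at U]
3. ∠SQU = 77°  [△QSU]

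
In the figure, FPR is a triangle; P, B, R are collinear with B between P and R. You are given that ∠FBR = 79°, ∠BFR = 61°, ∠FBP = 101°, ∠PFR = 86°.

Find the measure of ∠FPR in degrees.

1. ∠BRF = 40°  [△FBR]
2. ∠FRP = 40°  [B on ray RP]
3. ∠FPR = 54°  [△FPR]

∠FPR = 54°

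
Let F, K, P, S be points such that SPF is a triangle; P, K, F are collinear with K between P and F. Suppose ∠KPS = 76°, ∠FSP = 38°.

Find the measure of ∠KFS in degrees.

1. ∠FPS = 76°  [K on ray PF]
2. ∠PFS = 66°  [△SPF]
3. ∠KFS = 66°  [K on ray FP]

∠KFS = 66°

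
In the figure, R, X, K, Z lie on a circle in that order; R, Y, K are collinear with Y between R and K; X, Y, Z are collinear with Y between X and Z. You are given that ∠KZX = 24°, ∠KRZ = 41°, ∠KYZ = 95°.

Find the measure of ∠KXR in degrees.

1. ∠RKZ = 61°  [△KYZ]
2. ∠KZR = 78°  [△RKZ]
3. ∠KXR = 102°  [cyclic RXKZ, opposite ∠X+∠Z]

∠KXR = 102°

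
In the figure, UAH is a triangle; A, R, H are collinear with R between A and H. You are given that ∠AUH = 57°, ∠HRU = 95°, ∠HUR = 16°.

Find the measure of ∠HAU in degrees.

∠HAU = 54°

1. ∠RHU = 69°  [△URH]
2. ∠AHU = 69°  [R on ray HA]
3. ∠HAU = 54°  [△UAH]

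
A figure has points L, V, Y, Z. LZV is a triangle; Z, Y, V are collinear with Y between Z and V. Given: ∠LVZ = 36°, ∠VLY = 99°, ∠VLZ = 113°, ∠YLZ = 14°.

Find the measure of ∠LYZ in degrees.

∠LYZ = 135°

1. ∠LVY = 36°  [Y on ray VZ]
2. ∠LYV = 45°  [△LYV]
3. ∠LYZ = 135°  [linear pair at Y on ZV]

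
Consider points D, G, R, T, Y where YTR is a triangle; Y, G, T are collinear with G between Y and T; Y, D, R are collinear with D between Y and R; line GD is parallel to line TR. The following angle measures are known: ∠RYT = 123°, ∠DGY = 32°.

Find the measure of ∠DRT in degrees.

1. ∠DYG = 123°  [G on YT, D on YR]
2. ∠GDY = 25°  [△YGD]
3. ∠GDR = 155°  [linear pair at D on YR]
4. ∠DRT = 25°  [GD∥TR, co-interior at R–D]

∠DRT = 25°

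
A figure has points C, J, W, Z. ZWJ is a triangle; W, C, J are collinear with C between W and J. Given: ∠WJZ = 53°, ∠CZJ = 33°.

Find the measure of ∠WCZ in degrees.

1. ∠CJZ = 53°  [C on ray JW]
2. ∠JCZ = 94°  [△ZCJ]
3. ∠WCZ = 86°  [linear pair at C on WJ]

∠WCZ = 86°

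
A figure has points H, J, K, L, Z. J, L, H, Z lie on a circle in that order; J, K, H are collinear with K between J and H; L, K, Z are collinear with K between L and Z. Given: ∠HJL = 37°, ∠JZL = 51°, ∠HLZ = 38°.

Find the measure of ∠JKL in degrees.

∠JKL = 89°

1. ∠JHL = 51°  [same arc JL]
2. ∠HKL = 91°  [△LKH]
3. ∠JKL = 89°  [linear pair at K on JH]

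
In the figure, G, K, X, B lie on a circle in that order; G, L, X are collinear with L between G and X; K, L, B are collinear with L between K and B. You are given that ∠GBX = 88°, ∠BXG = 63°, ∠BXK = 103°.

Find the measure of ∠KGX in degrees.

∠KGX = 48°

1. ∠BGX = 29°  [△GXB]
2. ∠BKX = 29°  [same arc XB]
3. ∠KBX = 48°  [△KXB]
4. ∠KGX = 48°  [same arc KX]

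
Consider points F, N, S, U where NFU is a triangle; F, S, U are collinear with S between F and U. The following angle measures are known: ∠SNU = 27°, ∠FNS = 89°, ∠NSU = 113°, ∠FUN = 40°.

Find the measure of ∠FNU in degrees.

1. ∠FSN = 67°  [linear pair at S on FU]
2. ∠NFS = 24°  [△NFS]
3. ∠NFU = 24°  [S on ray FU]
4. ∠FNU = 116°  [△NFU]

∠FNU = 116°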